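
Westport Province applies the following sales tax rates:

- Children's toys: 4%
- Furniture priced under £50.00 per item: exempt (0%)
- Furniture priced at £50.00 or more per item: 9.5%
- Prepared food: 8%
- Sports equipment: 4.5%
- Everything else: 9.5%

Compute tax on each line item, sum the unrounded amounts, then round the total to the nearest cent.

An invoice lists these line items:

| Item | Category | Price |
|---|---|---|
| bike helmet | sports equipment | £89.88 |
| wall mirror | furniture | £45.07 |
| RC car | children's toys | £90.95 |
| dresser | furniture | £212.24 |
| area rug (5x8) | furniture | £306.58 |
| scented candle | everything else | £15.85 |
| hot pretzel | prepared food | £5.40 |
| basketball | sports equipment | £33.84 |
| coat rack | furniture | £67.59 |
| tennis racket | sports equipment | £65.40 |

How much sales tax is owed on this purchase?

Bike helmet £89.88: sports equipment → 4.5% → £4.0446
Wall mirror £45.07: furniture, under £50.00 → 0% → £0.00
RC car £90.95: children's toys → 4% → £3.638
Dresser £212.24: furniture, £50.00 or more → 9.5% → £20.1628
Area rug (5x8) £306.58: furniture, £50.00 or more → 9.5% → £29.1251
Scented candle £15.85: everything else → 9.5% → £1.50575
Hot pretzel £5.40: prepared food → 8% → £0.432
Basketball £33.84: sports equipment → 4.5% → £1.5228
Coat rack £67.59: furniture, £50.00 or more → 9.5% → £6.42105
Tennis racket £65.40: sports equipment → 4.5% → £2.943
Unrounded tax sum = £69.7951 → £69.80

£69.80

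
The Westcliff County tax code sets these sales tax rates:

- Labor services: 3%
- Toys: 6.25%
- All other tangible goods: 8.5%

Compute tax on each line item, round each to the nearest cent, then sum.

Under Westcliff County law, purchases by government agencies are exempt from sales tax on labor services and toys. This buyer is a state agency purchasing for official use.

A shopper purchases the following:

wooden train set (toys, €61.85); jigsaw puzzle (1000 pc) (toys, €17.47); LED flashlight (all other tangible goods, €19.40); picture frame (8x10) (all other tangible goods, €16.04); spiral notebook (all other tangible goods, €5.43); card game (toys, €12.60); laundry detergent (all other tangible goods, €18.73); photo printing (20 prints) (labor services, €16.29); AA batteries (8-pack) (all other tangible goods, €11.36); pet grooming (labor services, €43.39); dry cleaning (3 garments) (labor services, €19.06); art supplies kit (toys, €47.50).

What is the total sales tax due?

€6.03

Wooden train set €61.85: toys, buyer-exempt → 0% → €0.00
Jigsaw puzzle (1000 pc) €17.47: toys, buyer-exempt → 0% → €0.00
LED flashlight €19.40: all other tangible goods → 8.5% → €1.65
Picture frame (8x10) €16.04: all other tangible goods → 8.5% → €1.36
Spiral notebook €5.43: all other tangible goods → 8.5% → €0.46
Card game €12.60: toys, buyer-exempt → 0% → €0.00
Laundry detergent €18.73: all other tangible goods → 8.5% → €1.59
Photo printing (20 prints) €16.29: labor services, buyer-exempt → 0% → €0.00
AA batteries (8-pack) €11.36: all other tangible goods → 8.5% → €0.97
Pet grooming €43.39: labor services, buyer-exempt → 0% → €0.00
Dry cleaning (3 garments) €19.06: labor services, buyer-exempt → 0% → €0.00
Art supplies kit €47.50: toys, buyer-exempt → 0% → €0.00
Total tax = €1.65 + €1.36 + €0.46 + €1.59 + €0.97 = €6.03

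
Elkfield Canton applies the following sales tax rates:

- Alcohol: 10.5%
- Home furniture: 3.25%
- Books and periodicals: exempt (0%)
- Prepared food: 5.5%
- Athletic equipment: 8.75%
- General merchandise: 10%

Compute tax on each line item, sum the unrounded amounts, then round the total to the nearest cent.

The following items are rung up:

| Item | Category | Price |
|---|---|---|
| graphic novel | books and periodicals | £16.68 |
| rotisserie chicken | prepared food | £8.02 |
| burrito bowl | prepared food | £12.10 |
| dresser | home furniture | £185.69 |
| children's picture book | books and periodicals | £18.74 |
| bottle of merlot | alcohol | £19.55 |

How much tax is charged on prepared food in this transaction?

Rotisserie chicken £8.02: prepared food → 5.5% → £0.4411
Burrito bowl £12.10: prepared food → 5.5% → £0.6655
Tax on prepared food: unrounded sum = £1.1066 → £1.11

£1.11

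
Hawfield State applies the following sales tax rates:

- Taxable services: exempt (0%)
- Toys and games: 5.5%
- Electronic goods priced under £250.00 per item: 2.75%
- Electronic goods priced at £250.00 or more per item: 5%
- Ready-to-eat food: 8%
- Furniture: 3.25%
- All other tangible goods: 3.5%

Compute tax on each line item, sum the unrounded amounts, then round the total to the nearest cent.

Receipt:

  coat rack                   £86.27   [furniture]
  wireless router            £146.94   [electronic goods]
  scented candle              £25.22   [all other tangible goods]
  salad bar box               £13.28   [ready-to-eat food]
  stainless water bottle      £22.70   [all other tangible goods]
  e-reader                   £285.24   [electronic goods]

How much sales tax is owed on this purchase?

Coat rack £86.27: furniture → 3.25% → £2.803775
Wireless router £146.94: electronic goods, under £250.00 → 2.75% → £4.04085
Scented candle £25.22: all other tangible goods → 3.5% → £0.8827
Salad bar box £13.28: ready-to-eat food → 8% → £1.0624
Stainless water bottle £22.70: all other tangible goods → 3.5% → £0.7945
E-reader £285.24: electronic goods, £250.00 or more → 5% → £14.262
Unrounded tax sum = £23.846225 → £23.85

£23.85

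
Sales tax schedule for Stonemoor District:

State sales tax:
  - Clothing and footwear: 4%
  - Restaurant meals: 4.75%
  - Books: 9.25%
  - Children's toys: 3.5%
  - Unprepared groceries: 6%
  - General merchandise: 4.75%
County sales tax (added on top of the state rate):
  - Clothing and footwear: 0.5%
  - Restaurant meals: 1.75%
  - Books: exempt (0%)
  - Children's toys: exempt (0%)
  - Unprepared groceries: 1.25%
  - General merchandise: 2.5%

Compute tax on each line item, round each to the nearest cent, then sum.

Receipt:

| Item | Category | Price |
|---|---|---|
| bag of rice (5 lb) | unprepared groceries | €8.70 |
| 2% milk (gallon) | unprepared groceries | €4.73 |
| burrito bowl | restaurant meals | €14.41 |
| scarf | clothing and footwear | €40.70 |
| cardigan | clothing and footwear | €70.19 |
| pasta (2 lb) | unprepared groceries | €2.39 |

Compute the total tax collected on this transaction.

€7.07

Bag of rice (5 lb) €8.70: unprepared groceries → 6% + 1.25% county = 7.25% → €0.63
2% milk (gallon) €4.73: unprepared groceries → 6% + 1.25% county = 7.25% → €0.34
Burrito bowl €14.41: restaurant meals → 4.75% + 1.75% county = 6.5% → €0.94
Scarf €40.70: clothing and footwear → 4% + 0.5% county = 4.5% → €1.83
Cardigan €70.19: clothing and footwear → 4% + 0.5% county = 4.5% → €3.16
Pasta (2 lb) €2.39: unprepared groceries → 6% + 1.25% county = 7.25% → €0.17
Total tax = €0.63 + €0.34 + €0.94 + €1.83 + €3.16 + €0.17 = €7.07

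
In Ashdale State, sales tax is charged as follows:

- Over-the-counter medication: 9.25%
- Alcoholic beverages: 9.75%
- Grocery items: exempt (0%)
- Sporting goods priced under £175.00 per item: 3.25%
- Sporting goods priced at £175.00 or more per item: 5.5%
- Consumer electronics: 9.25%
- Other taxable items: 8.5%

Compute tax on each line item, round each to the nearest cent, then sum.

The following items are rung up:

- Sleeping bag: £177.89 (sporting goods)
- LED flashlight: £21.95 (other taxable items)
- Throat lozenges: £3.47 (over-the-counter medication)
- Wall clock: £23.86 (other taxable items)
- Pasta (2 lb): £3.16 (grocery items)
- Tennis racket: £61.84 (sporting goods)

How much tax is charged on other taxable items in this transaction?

£3.90

LED flashlight £21.95: other taxable items → 8.5% → £1.87
Wall clock £23.86: other taxable items → 8.5% → £2.03
Tax on other taxable items = £1.87 + £2.03 = £3.90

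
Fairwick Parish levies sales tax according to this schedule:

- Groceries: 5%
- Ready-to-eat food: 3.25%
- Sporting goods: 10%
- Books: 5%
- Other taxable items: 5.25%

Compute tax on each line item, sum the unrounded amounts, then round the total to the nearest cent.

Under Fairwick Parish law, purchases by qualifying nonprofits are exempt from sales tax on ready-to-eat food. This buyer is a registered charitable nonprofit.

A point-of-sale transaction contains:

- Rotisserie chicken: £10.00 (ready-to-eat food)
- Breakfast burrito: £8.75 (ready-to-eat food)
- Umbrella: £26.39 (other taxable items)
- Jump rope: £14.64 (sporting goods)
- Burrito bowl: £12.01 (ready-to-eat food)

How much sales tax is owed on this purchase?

Rotisserie chicken £10.00: ready-to-eat food, buyer-exempt → 0% → £0.00
Breakfast burrito £8.75: ready-to-eat food, buyer-exempt → 0% → £0.00
Umbrella £26.39: other taxable items → 5.25% → £1.385475
Jump rope £14.64: sporting goods → 10% → £1.464
Burrito bowl £12.01: ready-to-eat food, buyer-exempt → 0% → £0.00
Unrounded tax sum = £2.849475 → £2.85

£2.85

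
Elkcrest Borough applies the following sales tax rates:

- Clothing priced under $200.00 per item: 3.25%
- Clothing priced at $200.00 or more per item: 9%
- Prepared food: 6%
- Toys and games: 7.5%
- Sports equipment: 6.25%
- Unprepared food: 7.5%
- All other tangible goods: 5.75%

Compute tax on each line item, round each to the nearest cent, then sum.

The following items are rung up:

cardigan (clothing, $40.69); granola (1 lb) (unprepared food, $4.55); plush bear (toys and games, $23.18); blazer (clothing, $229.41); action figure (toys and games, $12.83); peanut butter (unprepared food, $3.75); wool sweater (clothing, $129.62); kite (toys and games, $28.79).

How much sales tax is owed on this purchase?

Cardigan $40.69: clothing, under $200.00 → 3.25% → $1.32
Granola (1 lb) $4.55: unprepared food → 7.5% → $0.34
Plush bear $23.18: toys and games → 7.5% → $1.74
Blazer $229.41: clothing, $200.00 or more → 9% → $20.65
Action figure $12.83: toys and games → 7.5% → $0.96
Peanut butter $3.75: unprepared food → 7.5% → $0.28
Wool sweater $129.62: clothing, under $200.00 → 3.25% → $4.21
Kite $28.79: toys and games → 7.5% → $2.16
Total tax = $1.32 + $0.34 + $1.74 + $20.65 + $0.96 + $0.28 + $4.21 + $2.16 = $31.66

$31.66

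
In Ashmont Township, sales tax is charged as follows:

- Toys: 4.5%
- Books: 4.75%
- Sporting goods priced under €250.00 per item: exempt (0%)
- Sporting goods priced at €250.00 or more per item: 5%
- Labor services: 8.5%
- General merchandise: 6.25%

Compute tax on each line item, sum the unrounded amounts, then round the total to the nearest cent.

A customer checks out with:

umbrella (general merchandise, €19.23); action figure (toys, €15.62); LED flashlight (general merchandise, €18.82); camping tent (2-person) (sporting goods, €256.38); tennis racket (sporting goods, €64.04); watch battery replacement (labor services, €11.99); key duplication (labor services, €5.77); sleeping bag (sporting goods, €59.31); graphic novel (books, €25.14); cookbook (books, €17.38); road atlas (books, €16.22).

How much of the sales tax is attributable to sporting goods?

€12.82

Camping tent (2-person) €256.38: sporting goods, €250.00 or more → 5% → €12.819
Tennis racket €64.04: sporting goods, under €250.00 → 0% → €0.00
Sleeping bag €59.31: sporting goods, under €250.00 → 0% → €0.00
Tax on sporting goods: unrounded sum = €12.819 → €12.82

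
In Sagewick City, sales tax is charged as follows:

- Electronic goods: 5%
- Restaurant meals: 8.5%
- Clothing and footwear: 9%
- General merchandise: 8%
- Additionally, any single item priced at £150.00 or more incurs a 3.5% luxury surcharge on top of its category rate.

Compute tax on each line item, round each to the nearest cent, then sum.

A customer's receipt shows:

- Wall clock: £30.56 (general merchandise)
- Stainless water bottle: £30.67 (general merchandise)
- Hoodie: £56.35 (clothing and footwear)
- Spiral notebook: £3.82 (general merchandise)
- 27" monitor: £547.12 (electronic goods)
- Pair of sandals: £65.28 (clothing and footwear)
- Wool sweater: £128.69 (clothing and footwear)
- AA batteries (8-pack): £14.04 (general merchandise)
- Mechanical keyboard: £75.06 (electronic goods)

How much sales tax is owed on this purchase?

£79.11

Wall clock £30.56: general merchandise → 8% → £2.44
Stainless water bottle £30.67: general merchandise → 8% → £2.45
Hoodie £56.35: clothing and footwear → 9% → £5.07
Spiral notebook £3.82: general merchandise → 8% → £0.31
27" monitor £547.12: electronic goods → 5% + 3.5% surcharge = 8.5% → £46.51
Pair of sandals £65.28: clothing and footwear → 9% → £5.88
Wool sweater £128.69: clothing and footwear → 9% → £11.58
AA batteries (8-pack) £14.04: general merchandise → 8% → £1.12
Mechanical keyboard £75.06: electronic goods → 5% → £3.75
Total tax = £2.44 + £2.45 + £5.07 + £0.31 + £46.51 + £5.88 + £11.58 + £1.12 + £3.75 = £79.11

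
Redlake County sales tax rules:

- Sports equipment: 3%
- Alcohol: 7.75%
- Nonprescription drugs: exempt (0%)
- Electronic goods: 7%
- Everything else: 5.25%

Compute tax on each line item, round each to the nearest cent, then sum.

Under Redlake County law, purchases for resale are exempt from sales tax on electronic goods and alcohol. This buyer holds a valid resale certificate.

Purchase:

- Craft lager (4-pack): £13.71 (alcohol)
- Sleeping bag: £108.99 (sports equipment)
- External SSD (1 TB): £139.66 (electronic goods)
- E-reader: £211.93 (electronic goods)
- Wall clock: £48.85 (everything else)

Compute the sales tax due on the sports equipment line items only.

£3.27

Sleeping bag £108.99: sports equipment → 3% → £3.27
Tax on sports equipment = £3.27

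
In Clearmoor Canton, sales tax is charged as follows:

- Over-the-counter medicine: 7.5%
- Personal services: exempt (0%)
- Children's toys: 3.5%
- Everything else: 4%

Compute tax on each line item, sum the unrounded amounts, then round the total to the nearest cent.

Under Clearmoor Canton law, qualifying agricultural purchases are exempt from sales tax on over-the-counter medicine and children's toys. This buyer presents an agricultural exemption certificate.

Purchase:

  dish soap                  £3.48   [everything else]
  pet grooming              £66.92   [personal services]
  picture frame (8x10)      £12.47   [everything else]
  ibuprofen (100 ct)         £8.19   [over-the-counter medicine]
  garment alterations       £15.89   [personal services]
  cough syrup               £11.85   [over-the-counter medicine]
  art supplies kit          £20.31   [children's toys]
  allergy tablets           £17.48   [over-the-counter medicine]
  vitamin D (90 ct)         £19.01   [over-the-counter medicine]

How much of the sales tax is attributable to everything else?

£0.64

Dish soap £3.48: everything else → 4% → £0.1392
Picture frame (8x10) £12.47: everything else → 4% → £0.4988
Tax on everything else: unrounded sum = £0.638 → £0.64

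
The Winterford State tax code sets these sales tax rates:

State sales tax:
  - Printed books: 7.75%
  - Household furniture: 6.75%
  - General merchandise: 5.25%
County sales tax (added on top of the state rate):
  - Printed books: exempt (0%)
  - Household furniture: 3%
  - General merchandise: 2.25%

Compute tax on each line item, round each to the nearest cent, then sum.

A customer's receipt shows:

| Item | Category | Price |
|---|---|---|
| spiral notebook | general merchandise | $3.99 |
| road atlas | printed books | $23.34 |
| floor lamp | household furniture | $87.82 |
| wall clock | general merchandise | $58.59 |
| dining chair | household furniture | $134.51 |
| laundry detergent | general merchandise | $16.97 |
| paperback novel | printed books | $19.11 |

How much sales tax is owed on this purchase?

$30.92

Spiral notebook $3.99: general merchandise → 5.25% + 2.25% county = 7.5% → $0.30
Road atlas $23.34: printed books → 7.75% + 0% county = 7.75% → $1.81
Floor lamp $87.82: household furniture → 6.75% + 3% county = 9.75% → $8.56
Wall clock $58.59: general merchandise → 5.25% + 2.25% county = 7.5% → $4.39
Dining chair $134.51: household furniture → 6.75% + 3% county = 9.75% → $13.11
Laundry detergent $16.97: general merchandise → 5.25% + 2.25% county = 7.5% → $1.27
Paperback novel $19.11: printed books → 7.75% + 0% county = 7.75% → $1.48
Total tax = $0.30 + $1.81 + $8.56 + $4.39 + $13.11 + $1.27 + $1.48 = $30.92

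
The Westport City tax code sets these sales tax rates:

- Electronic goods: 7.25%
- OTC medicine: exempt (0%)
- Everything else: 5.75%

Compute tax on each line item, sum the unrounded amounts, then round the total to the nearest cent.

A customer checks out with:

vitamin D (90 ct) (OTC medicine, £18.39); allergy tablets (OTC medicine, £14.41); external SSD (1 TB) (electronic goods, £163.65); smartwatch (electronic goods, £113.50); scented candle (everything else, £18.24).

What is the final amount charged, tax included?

Vitamin D (90 ct) £18.39: OTC medicine → 0% → £0.00
Allergy tablets £14.41: OTC medicine → 0% → £0.00
External SSD (1 TB) £163.65: electronic goods → 7.25% → £11.864625
Smartwatch £113.50: electronic goods → 7.25% → £8.22875
Scented candle £18.24: everything else → 5.75% → £1.0488
Subtotal = £328.19; unrounded tax = £21.142175 → £21.14; total due = £349.33

£349.33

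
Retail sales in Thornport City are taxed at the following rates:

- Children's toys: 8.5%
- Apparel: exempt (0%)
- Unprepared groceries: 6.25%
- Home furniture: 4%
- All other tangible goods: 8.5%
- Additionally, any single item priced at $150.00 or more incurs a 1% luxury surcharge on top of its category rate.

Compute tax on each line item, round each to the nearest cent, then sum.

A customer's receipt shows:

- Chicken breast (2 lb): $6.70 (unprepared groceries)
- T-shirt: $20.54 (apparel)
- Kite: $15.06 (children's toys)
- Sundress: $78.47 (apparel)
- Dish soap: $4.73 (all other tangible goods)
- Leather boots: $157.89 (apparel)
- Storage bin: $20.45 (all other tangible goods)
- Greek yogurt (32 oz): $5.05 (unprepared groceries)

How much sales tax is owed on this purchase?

$5.74

Chicken breast (2 lb) $6.70: unprepared groceries → 6.25% → $0.42
T-shirt $20.54: apparel → 0% → $0.00
Kite $15.06: children's toys → 8.5% → $1.28
Sundress $78.47: apparel → 0% → $0.00
Dish soap $4.73: all other tangible goods → 8.5% → $0.40
Leather boots $157.89: apparel → 0% + 1% surcharge = 1% → $1.58
Storage bin $20.45: all other tangible goods → 8.5% → $1.74
Greek yogurt (32 oz) $5.05: unprepared groceries → 6.25% → $0.32
Total tax = $0.42 + $1.28 + $0.40 + $1.58 + $1.74 + $0.32 = $5.74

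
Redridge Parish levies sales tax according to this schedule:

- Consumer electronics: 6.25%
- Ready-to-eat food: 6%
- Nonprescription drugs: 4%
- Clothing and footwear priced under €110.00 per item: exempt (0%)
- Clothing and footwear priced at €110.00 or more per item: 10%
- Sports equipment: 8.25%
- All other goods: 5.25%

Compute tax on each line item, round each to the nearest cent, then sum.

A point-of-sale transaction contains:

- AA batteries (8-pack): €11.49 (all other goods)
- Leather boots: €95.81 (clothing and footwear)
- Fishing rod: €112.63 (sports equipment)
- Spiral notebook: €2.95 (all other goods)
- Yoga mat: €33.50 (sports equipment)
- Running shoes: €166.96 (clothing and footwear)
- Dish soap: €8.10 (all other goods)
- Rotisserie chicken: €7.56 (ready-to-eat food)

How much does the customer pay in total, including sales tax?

AA batteries (8-pack) €11.49: all other goods → 5.25% → €0.60
Leather boots €95.81: clothing and footwear, under €110.00 → 0% → €0.00
Fishing rod €112.63: sports equipment → 8.25% → €9.29
Spiral notebook €2.95: all other goods → 5.25% → €0.15
Yoga mat €33.50: sports equipment → 8.25% → €2.76
Running shoes €166.96: clothing and footwear, €110.00 or more → 10% → €16.70
Dish soap €8.10: all other goods → 5.25% → €0.43
Rotisserie chicken €7.56: ready-to-eat food → 6% → €0.45
Subtotal = €439.00; tax = €30.38; total due = €469.38

€469.38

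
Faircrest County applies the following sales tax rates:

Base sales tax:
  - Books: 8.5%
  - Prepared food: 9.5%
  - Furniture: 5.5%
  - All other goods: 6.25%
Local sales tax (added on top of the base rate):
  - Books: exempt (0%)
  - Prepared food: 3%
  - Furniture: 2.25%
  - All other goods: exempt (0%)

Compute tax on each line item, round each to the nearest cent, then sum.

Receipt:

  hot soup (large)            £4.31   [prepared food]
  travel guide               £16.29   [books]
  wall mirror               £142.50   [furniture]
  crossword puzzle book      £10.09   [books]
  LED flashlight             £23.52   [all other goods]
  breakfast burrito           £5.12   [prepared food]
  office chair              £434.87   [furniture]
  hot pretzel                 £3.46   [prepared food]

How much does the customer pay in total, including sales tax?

£690.22

Hot soup (large) £4.31: prepared food → 9.5% + 3% local = 12.5% → £0.54
Travel guide £16.29: books → 8.5% + 0% local = 8.5% → £1.38
Wall mirror £142.50: furniture → 5.5% + 2.25% local = 7.75% → £11.04
Crossword puzzle book £10.09: books → 8.5% + 0% local = 8.5% → £0.86
LED flashlight £23.52: all other goods → 6.25% + 0% local = 6.25% → £1.47
Breakfast burrito £5.12: prepared food → 9.5% + 3% local = 12.5% → £0.64
Office chair £434.87: furniture → 5.5% + 2.25% local = 7.75% → £33.70
Hot pretzel £3.46: prepared food → 9.5% + 3% local = 12.5% → £0.43
Subtotal = £640.16; tax = £50.06; total due = £690.22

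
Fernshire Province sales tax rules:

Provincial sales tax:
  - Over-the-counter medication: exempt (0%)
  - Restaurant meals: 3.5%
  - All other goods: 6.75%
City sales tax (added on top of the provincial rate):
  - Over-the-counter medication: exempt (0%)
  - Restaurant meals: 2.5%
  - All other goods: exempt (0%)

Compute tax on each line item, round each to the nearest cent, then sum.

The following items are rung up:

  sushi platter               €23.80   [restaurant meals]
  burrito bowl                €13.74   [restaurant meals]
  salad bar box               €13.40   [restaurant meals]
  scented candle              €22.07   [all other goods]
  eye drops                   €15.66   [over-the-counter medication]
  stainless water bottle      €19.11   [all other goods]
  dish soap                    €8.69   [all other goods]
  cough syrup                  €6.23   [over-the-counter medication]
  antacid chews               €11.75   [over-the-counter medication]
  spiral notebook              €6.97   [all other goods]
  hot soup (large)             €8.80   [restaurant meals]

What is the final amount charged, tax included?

Sushi platter €23.80: restaurant meals → 3.5% + 2.5% city = 6% → €1.43
Burrito bowl €13.74: restaurant meals → 3.5% + 2.5% city = 6% → €0.82
Salad bar box €13.40: restaurant meals → 3.5% + 2.5% city = 6% → €0.80
Scented candle €22.07: all other goods → 6.75% + 0% city = 6.75% → €1.49
Eye drops €15.66: over-the-counter medication → 0% + 0% city = 0% → €0.00
Stainless water bottle €19.11: all other goods → 6.75% + 0% city = 6.75% → €1.29
Dish soap €8.69: all other goods → 6.75% + 0% city = 6.75% → €0.59
Cough syrup €6.23: over-the-counter medication → 0% + 0% city = 0% → €0.00
Antacid chews €11.75: over-the-counter medication → 0% + 0% city = 0% → €0.00
Spiral notebook €6.97: all other goods → 6.75% + 0% city = 6.75% → €0.47
Hot soup (large) €8.80: restaurant meals → 3.5% + 2.5% city = 6% → €0.53
Subtotal = €150.22; tax = €7.42; total due = €157.64

€157.64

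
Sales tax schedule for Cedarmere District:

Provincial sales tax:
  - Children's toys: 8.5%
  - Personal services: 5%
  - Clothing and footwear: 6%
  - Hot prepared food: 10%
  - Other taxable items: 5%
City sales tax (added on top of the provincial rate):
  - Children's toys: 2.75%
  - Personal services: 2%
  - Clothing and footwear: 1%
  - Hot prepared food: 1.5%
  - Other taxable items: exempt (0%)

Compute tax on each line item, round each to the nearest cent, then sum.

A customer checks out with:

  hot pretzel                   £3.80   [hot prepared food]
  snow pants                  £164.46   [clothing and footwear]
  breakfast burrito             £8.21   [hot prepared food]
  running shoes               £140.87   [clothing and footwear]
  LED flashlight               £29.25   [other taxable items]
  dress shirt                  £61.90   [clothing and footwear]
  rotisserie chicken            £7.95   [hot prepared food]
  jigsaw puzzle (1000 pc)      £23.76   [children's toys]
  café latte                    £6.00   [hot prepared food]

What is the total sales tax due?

Hot pretzel £3.80: hot prepared food → 10% + 1.5% city = 11.5% → £0.44
Snow pants £164.46: clothing and footwear → 6% + 1% city = 7% → £11.51
Breakfast burrito £8.21: hot prepared food → 10% + 1.5% city = 11.5% → £0.94
Running shoes £140.87: clothing and footwear → 6% + 1% city = 7% → £9.86
LED flashlight £29.25: other taxable items → 5% + 0% city = 5% → £1.46
Dress shirt £61.90: clothing and footwear → 6% + 1% city = 7% → £4.33
Rotisserie chicken £7.95: hot prepared food → 10% + 1.5% city = 11.5% → £0.91
Jigsaw puzzle (1000 pc) £23.76: children's toys → 8.5% + 2.75% city = 11.25% → £2.67
Café latte £6.00: hot prepared food → 10% + 1.5% city = 11.5% → £0.69
Total tax = £0.44 + £11.51 + £0.94 + £9.86 + £1.46 + £4.33 + £0.91 + £2.67 + £0.69 = £32.81

£32.81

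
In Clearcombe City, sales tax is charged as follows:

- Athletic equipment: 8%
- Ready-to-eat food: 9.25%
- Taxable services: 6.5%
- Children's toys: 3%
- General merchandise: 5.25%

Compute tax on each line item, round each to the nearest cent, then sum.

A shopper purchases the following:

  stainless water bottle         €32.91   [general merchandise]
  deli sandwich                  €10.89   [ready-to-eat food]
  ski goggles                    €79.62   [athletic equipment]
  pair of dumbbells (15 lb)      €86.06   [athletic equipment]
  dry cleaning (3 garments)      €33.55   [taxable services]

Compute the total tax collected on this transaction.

€18.17

Stainless water bottle €32.91: general merchandise → 5.25% → €1.73
Deli sandwich €10.89: ready-to-eat food → 9.25% → €1.01
Ski goggles €79.62: athletic equipment → 8% → €6.37
Pair of dumbbells (15 lb) €86.06: athletic equipment → 8% → €6.88
Dry cleaning (3 garments) €33.55: taxable services → 6.5% → €2.18
Total tax = €1.73 + €1.01 + €6.37 + €6.88 + €2.18 = €18.17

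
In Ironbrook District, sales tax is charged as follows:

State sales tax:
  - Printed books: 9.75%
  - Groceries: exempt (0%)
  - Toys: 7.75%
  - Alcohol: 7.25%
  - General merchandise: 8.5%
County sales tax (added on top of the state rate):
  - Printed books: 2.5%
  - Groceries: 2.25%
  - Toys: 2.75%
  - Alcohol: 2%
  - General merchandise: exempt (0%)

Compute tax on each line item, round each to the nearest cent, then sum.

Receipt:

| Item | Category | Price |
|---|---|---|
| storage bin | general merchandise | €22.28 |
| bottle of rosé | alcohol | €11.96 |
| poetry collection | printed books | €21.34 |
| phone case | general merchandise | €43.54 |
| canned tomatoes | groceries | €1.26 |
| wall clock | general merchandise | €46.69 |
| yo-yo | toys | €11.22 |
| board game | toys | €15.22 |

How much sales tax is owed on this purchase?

Storage bin €22.28: general merchandise → 8.5% + 0% county = 8.5% → €1.89
Bottle of rosé €11.96: alcohol → 7.25% + 2% county = 9.25% → €1.11
Poetry collection €21.34: printed books → 9.75% + 2.5% county = 12.25% → €2.61
Phone case €43.54: general merchandise → 8.5% + 0% county = 8.5% → €3.70
Canned tomatoes €1.26: groceries → 0% + 2.25% county = 2.25% → €0.03
Wall clock €46.69: general merchandise → 8.5% + 0% county = 8.5% → €3.97
Yo-yo €11.22: toys → 7.75% + 2.75% county = 10.5% → €1.18
Board game €15.22: toys → 7.75% + 2.75% county = 10.5% → €1.60
Total tax = €1.89 + €1.11 + €2.61 + €3.70 + €0.03 + €3.97 + €1.18 + €1.60 = €16.09

€16.09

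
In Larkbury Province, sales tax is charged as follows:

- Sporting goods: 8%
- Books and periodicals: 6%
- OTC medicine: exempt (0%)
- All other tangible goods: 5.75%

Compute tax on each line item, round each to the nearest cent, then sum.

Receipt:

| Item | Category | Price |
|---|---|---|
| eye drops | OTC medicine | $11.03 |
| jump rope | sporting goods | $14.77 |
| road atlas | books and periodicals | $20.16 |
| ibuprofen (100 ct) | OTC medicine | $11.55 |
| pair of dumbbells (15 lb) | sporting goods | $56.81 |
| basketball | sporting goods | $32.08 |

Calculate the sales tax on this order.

Eye drops $11.03: OTC medicine → 0% → $0.00
Jump rope $14.77: sporting goods → 8% → $1.18
Road atlas $20.16: books and periodicals → 6% → $1.21
Ibuprofen (100 ct) $11.55: OTC medicine → 0% → $0.00
Pair of dumbbells (15 lb) $56.81: sporting goods → 8% → $4.54
Basketball $32.08: sporting goods → 8% → $2.57
Total tax = $1.18 + $1.21 + $4.54 + $2.57 = $9.50

$9.50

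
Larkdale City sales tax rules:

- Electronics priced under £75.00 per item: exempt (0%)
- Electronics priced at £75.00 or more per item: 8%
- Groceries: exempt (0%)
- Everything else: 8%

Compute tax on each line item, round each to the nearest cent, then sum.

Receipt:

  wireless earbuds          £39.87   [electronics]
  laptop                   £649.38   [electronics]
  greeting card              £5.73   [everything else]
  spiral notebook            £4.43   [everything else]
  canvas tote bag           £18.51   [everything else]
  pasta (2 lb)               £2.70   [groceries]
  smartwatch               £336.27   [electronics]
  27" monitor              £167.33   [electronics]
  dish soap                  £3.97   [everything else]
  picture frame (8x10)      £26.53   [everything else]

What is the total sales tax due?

£96.97

Wireless earbuds £39.87: electronics, under £75.00 → 0% → £0.00
Laptop £649.38: electronics, £75.00 or more → 8% → £51.95
Greeting card £5.73: everything else → 8% → £0.46
Spiral notebook £4.43: everything else → 8% → £0.35
Canvas tote bag £18.51: everything else → 8% → £1.48
Pasta (2 lb) £2.70: groceries → 0% → £0.00
Smartwatch £336.27: electronics, £75.00 or more → 8% → £26.90
27" monitor £167.33: electronics, £75.00 or more → 8% → £13.39
Dish soap £3.97: everything else → 8% → £0.32
Picture frame (8x10) £26.53: everything else → 8% → £2.12
Total tax = £51.95 + £0.46 + £0.35 + £1.48 + £26.90 + £13.39 + £0.32 + £2.12 = £96.97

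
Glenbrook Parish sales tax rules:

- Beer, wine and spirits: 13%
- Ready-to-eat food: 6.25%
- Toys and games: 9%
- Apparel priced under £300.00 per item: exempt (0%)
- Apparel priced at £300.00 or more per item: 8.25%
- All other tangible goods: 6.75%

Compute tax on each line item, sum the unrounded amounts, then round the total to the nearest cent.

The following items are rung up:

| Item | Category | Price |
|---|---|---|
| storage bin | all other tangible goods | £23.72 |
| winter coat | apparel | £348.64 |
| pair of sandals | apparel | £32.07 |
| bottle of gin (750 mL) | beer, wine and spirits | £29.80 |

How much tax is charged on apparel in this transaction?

£28.76

Winter coat £348.64: apparel, £300.00 or more → 8.25% → £28.7628
Pair of sandals £32.07: apparel, under £300.00 → 0% → £0.00
Tax on apparel: unrounded sum = £28.7628 → £28.76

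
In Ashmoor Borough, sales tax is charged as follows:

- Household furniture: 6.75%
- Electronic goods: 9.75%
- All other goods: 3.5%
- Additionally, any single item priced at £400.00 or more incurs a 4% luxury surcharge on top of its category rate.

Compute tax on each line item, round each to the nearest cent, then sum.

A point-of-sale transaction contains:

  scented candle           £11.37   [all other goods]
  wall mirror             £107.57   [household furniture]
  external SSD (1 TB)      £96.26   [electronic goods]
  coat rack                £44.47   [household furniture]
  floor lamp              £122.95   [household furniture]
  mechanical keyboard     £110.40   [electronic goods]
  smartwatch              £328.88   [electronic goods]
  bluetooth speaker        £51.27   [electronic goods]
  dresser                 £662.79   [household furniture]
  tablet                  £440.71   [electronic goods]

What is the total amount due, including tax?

Scented candle £11.37: all other goods → 3.5% → £0.40
Wall mirror £107.57: household furniture → 6.75% → £7.26
External SSD (1 TB) £96.26: electronic goods → 9.75% → £9.39
Coat rack £44.47: household furniture → 6.75% → £3.00
Floor lamp £122.95: household furniture → 6.75% → £8.30
Mechanical keyboard £110.40: electronic goods → 9.75% → £10.76
Smartwatch £328.88: electronic goods → 9.75% → £32.07
Bluetooth speaker £51.27: electronic goods → 9.75% → £5.00
Dresser £662.79: household furniture → 6.75% + 4% surcharge = 10.75% → £71.25
Tablet £440.71: electronic goods → 9.75% + 4% surcharge = 13.75% → £60.60
Subtotal = £1976.67; tax = £208.03; total due = £2184.70

£2184.70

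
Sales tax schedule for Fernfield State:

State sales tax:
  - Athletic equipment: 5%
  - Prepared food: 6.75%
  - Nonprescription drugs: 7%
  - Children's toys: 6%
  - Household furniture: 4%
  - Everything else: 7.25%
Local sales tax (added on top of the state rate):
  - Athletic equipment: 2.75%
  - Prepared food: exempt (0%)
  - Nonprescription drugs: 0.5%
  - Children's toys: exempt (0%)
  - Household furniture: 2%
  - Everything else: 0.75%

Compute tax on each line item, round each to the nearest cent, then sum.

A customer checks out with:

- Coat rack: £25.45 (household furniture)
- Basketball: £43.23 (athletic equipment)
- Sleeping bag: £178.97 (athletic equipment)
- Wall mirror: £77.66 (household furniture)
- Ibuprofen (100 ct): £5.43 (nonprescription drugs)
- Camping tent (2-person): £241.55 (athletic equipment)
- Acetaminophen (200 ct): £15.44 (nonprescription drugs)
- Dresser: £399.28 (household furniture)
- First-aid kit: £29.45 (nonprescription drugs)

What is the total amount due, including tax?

Coat rack £25.45: household furniture → 4% + 2% local = 6% → £1.53
Basketball £43.23: athletic equipment → 5% + 2.75% local = 7.75% → £3.35
Sleeping bag £178.97: athletic equipment → 5% + 2.75% local = 7.75% → £13.87
Wall mirror £77.66: household furniture → 4% + 2% local = 6% → £4.66
Ibuprofen (100 ct) £5.43: nonprescription drugs → 7% + 0.5% local = 7.5% → £0.41
Camping tent (2-person) £241.55: athletic equipment → 5% + 2.75% local = 7.75% → £18.72
Acetaminophen (200 ct) £15.44: nonprescription drugs → 7% + 0.5% local = 7.5% → £1.16
Dresser £399.28: household furniture → 4% + 2% local = 6% → £23.96
First-aid kit £29.45: nonprescription drugs → 7% + 0.5% local = 7.5% → £2.21
Subtotal = £1016.46; tax = £69.87; total due = £1086.33

£1086.33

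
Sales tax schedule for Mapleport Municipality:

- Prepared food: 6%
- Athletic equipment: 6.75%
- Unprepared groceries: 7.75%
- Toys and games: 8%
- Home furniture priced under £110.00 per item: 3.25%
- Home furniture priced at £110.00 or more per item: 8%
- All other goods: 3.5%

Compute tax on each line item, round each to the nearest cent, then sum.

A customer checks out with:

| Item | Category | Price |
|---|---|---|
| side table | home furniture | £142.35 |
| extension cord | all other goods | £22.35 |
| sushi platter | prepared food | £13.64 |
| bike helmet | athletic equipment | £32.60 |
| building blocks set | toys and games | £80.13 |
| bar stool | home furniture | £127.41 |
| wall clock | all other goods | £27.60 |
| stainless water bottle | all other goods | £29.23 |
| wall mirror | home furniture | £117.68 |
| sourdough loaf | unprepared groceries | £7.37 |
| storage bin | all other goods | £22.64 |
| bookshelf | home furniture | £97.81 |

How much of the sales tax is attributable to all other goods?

£3.56

Extension cord £22.35: all other goods → 3.5% → £0.78
Wall clock £27.60: all other goods → 3.5% → £0.97
Stainless water bottle £29.23: all other goods → 3.5% → £1.02
Storage bin £22.64: all other goods → 3.5% → £0.79
Tax on all other goods = £0.78 + £0.97 + £1.02 + £0.79 = £3.56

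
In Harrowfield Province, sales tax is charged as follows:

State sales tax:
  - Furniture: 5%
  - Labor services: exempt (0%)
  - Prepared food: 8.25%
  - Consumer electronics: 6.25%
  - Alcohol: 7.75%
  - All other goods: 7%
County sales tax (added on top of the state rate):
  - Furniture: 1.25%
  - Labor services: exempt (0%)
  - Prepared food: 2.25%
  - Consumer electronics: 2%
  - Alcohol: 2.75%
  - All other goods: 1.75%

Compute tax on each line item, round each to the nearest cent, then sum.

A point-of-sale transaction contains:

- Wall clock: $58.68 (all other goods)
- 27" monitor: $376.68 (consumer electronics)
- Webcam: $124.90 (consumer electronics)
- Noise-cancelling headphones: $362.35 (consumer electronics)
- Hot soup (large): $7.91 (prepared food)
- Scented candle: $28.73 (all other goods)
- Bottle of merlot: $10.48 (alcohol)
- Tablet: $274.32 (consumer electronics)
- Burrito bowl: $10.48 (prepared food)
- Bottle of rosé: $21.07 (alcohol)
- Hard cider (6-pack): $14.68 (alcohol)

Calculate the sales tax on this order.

Wall clock $58.68: all other goods → 7% + 1.75% county = 8.75% → $5.13
27" monitor $376.68: consumer electronics → 6.25% + 2% county = 8.25% → $31.08
Webcam $124.90: consumer electronics → 6.25% + 2% county = 8.25% → $10.30
Noise-cancelling headphones $362.35: consumer electronics → 6.25% + 2% county = 8.25% → $29.89
Hot soup (large) $7.91: prepared food → 8.25% + 2.25% county = 10.5% → $0.83
Scented candle $28.73: all other goods → 7% + 1.75% county = 8.75% → $2.51
Bottle of merlot $10.48: alcohol → 7.75% + 2.75% county = 10.5% → $1.10
Tablet $274.32: consumer electronics → 6.25% + 2% county = 8.25% → $22.63
Burrito bowl $10.48: prepared food → 8.25% + 2.25% county = 10.5% → $1.10
Bottle of rosé $21.07: alcohol → 7.75% + 2.75% county = 10.5% → $2.21
Hard cider (6-pack) $14.68: alcohol → 7.75% + 2.75% county = 10.5% → $1.54
Total tax = $5.13 + $31.08 + $10.30 + $29.89 + $0.83 + $2.51 + $1.10 + $22.63 + $1.10 + $2.21 + $1.54 = $108.32

$108.32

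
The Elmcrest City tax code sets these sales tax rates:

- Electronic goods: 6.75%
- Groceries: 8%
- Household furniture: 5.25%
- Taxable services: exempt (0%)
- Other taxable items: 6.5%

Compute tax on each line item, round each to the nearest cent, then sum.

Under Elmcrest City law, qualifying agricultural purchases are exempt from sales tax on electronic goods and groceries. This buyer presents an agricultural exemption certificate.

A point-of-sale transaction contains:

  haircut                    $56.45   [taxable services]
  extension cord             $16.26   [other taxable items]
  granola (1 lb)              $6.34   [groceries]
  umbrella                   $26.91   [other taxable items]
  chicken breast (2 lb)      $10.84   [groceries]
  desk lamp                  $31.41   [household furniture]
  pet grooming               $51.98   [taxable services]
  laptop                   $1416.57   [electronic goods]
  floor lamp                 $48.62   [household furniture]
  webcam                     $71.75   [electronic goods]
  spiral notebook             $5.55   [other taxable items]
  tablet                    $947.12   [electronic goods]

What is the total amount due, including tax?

$2697.17

Haircut $56.45: taxable services → 0% → $0.00
Extension cord $16.26: other taxable items → 6.5% → $1.06
Granola (1 lb) $6.34: groceries, buyer-exempt → 0% → $0.00
Umbrella $26.91: other taxable items → 6.5% → $1.75
Chicken breast (2 lb) $10.84: groceries, buyer-exempt → 0% → $0.00
Desk lamp $31.41: household furniture → 5.25% → $1.65
Pet grooming $51.98: taxable services → 0% → $0.00
Laptop $1416.57: electronic goods, buyer-exempt → 0% → $0.00
Floor lamp $48.62: household furniture → 5.25% → $2.55
Webcam $71.75: electronic goods, buyer-exempt → 0% → $0.00
Spiral notebook $5.55: other taxable items → 6.5% → $0.36
Tablet $947.12: electronic goods, buyer-exempt → 0% → $0.00
Subtotal = $2689.80; tax = $7.37; total due = $2697.17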